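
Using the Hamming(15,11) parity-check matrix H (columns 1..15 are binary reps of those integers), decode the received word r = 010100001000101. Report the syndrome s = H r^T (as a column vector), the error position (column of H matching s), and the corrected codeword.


s = (1, 1, 0, 1)^T, error position = 13, corrected codeword c = 010100001000001

Compute s = H r^T mod 2 one row at a time:
  s_1 = 0 + 1 + 0 + 0 + 0 + 1 + 0 + 1 = 3 ≡ 1 (mod 2).
  s_2 = 1 + 0 + 0 + 0 + 0 + 1 + 0 + 1 = 3 ≡ 1 (mod 2).
  s_3 = 1 + 0 + 0 + 0 + 0 + 0 + 0 + 1 = 2 ≡ 0 (mod 2).
  s_4 = 0 + 0 + 0 + 0 + 1 + 0 + 1 + 1 = 3 ≡ 1 (mod 2).
s = (1, 1, 0, 1)^T — this equals column 13 of H (binary 1101), so error is at position 13.
Correct: flip bit 13 of r = 010100001000101 to get c = 010100001000001.


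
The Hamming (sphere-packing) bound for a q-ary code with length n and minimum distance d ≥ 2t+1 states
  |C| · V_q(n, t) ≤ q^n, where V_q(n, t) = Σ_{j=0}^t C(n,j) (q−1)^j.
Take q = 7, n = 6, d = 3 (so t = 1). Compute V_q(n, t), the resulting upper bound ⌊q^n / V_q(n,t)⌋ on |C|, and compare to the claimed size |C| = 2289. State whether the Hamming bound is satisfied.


V_q(n, t) = 37, q^n = 117649, Hamming bound = 3179, |C| = 2289 ≤ bound (satisfied).

Step 1: Compute V_q(n, t) = Σ_{j=0}^1 C(n, j) (q−1)^j.
  j = 0: C(6,0)·(6)^0 = 1·1 = 1.
  j = 1: C(6,1)·(6)^1 = 6·6 = 36.
  V_q(n, t) = 1 + 36 = 37.
Step 2: q^n = 7^6 = 117649.
Step 3: Hamming bound ⌊q^n / V_q(n,t)⌋ = ⌊117649/37⌋ = 3179.
Step 4: Compare |C| = 2289 to 3179: satisfied.
The claimed |C| lies below the Hamming bound.


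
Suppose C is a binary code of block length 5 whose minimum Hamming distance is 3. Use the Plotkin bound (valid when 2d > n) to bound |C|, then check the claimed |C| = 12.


Plotkin bound M ≤ 6; given |C| = 12 > bound (violated).

Check applicability: 2d = 6, n = 5.
2d − n = 1 > 0, so Plotkin applies.
Compute d/(2d−n) = 3/1 ≈ 3.0000.
⌊d/(2d−n)⌋ = 3.
Plotkin bound: M ≤ 2·3 = 6.
Given |C| = 12, check: VIOLATED.
This |C| is above the Plotkin bound, so no binary code with n = 5, d = 3 and 12 codewords exists.


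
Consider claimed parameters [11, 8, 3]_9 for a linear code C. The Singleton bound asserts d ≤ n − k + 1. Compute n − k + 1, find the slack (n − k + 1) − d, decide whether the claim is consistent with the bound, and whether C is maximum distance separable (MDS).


Singleton RHS = n − k + 1 = 4, slack = 1, bound satisfied, not MDS.

Singleton bound: d ≤ n − k + 1.
Here n = 11, k = 8, so n − k + 1 = 4.
Given d = 3, check d ≤ 4: YES.
Slack = (n − k + 1) − d = 1.
The code is NOT MDS (slack = 1 > 0).
Description: the claimed parameters are [11, 8, 3]_9; such a code would be non-MDS.


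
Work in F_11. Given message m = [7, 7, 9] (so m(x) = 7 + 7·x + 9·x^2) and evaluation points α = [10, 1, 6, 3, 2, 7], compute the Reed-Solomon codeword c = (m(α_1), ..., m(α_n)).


c = [9, 1, 10, 10, 2, 2]

Message polynomial: m(x) = 7 + 7·x + 9·x^2 (mod 11).
For each evaluation point α_i, compute m(α_i) mod 11:
  α_1 = 10: Horner steps 9 → 9 → 9, so m(10) = 9.
  α_2 = 1: Horner steps 9 → 5 → 1, so m(1) = 1.
  α_3 = 6: Horner steps 9 → 6 → 10, so m(6) = 10.
  α_4 = 3: Horner steps 9 → 1 → 10, so m(3) = 10.
  α_5 = 2: Horner steps 9 → 3 → 2, so m(2) = 2.
  α_6 = 7: Horner steps 9 → 4 → 2, so m(7) = 2.
Codeword c = [9, 1, 10, 10, 2, 2] ∈ F_11^6.


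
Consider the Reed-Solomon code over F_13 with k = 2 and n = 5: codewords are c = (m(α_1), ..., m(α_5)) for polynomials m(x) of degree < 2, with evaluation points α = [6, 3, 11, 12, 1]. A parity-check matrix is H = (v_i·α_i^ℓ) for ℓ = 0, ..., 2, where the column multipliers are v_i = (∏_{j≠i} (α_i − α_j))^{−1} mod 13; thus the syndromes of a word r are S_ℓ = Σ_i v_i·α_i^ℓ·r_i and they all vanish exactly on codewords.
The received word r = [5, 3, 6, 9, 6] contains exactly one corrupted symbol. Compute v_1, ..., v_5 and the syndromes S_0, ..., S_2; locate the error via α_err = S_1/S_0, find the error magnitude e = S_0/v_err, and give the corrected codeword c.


S = (5, 3, 7), error at position 3, error magnitude e = 2, c = [5, 3, 4, 9, 6].

Step 1: column multipliers v_i = (∏_{j≠i}(α_i − α_j))^{−1} mod 13.
  i = 1 (α = 6): (6−3)(6−11)(6−12)(6−1) = 3·(−5)·(−6)·5 = 450 ≡ 8, so v_1 = 8^{−1} = 5 (mod 13).
  i = 2 (α = 3): (3−6)(3−11)(3−12)(3−1) = (−3)·(−8)·(−9)·2 = −432 ≡ 10, so v_2 = 10^{−1} = 4 (mod 13).
  i = 3 (α = 11): (11−6)(11−3)(11−12)(11−1) = 5·8·(−1)·10 = −400 ≡ 3, so v_3 = 3^{−1} = 9 (mod 13).
  i = 4 (α = 12): (12−6)(12−3)(12−11)(12−1) = 6·9·1·11 = 594 ≡ 9, so v_4 = 9^{−1} = 3 (mod 13).
  i = 5 (α = 1): (1−6)(1−3)(1−11)(1−12) = (−5)·(−2)·(−10)·(−11) = 1100 ≡ 8, so v_5 = 8^{−1} = 5 (mod 13).
  v = [5, 4, 9, 3, 5].
Step 2: syndromes of r = [5, 3, 6, 9, 6] (all sums mod 13).
  S_0 = Σ v_i r_i = 5·5 + 4·3 + 9·6 + 3·9 + 5·6 = 148 ≡ 5.
  S_1 = Σ v_i α_i r_i = 5·6·5 + 4·3·3 + 9·11·6 + 3·12·9 + 5·1·6 = 1134 ≡ 3.
  α_i^2 mod 13 = [10, 9, 4, 1, 1].
  S_2 = Σ v_i α_i^2 r_i = 5·10·5 + 4·9·3 + 9·4·6 + 3·1·9 + 5·1·6 = 631 ≡ 7.
  S = (5, 3, 7) ≠ 0, so r is not a codeword (an error is present).
Step 3: locate the error. For a single error e at position i, S_ℓ = v_i·e·α_i^ℓ, so α_err = S_1/S_0.
  S_0^{−1} = 5^{−1} = 8 (mod 13), so α_err = 3·8 = 24 ≡ 11 = α_3. Error position i = 3.
  Consistency check: S_2/S_1 = 7·9 = 63 ≡ 11 = α_err ✓ (single-error assumption holds).
Step 4: error magnitude e = S_0/v_3 = S_0·∏_{j≠3}(α_3 − α_j) = 5·3 = 15 ≡ 2 (mod 13).
Step 5: correct position 3: c_3 = r_3 − e = 6 − 2 ≡ 4 (mod 13). Hence c = [5, 3, 4, 9, 6].
  Check: interpolating c through the α_i gives m(x) = 1 + 5·x (degree < 2) with m(α_i) = c_i for every i, so c is indeed a codeword.


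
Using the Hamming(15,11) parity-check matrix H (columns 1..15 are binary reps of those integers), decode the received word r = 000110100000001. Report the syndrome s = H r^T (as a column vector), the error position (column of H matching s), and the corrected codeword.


s = (1, 0, 0, 1)^T, error position = 9, corrected codeword c = 000110101000001

Compute s = H r^T mod 2 one row at a time:
  s_1 = 0 + 0 + 0 + 0 + 0 + 0 + 0 + 1 = 1 ≡ 1 (mod 2).
  s_2 = 1 + 1 + 0 + 1 + 0 + 0 + 0 + 1 = 4 ≡ 0 (mod 2).
  s_3 = 0 + 0 + 0 + 1 + 0 + 0 + 0 + 1 = 2 ≡ 0 (mod 2).
  s_4 = 0 + 0 + 1 + 1 + 0 + 0 + 0 + 1 = 3 ≡ 1 (mod 2).
s = (1, 0, 0, 1)^T — this equals column 9 of H (binary 1001), so error is at position 9.
Correct: flip bit 9 of r = 000110100000001 to get c = 000110101000001.


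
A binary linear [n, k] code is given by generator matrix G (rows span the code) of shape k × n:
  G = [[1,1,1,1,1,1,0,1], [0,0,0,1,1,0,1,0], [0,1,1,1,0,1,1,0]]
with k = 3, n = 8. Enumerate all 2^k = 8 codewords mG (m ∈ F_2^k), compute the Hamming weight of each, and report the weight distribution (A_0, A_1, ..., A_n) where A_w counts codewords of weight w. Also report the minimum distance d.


Weight distribution: A_0 = 1, A_3 = 2, A_4 = 2, A_5 = 1, A_6 = 1, A_7 = 1. Minimum distance d = 3.

Enumerate all 2^3 = 8 messages m ∈ F_2^3.
For each, compute codeword c = mG in F_2^8, then tally its weight.
  m = 000 → c = 00000000, weight = 0.
  m = 100 → c = 11111101, weight = 7.
  m = 010 → c = 00011010, weight = 3.
  m = 110 → c = 11100111, weight = 6.
  m = 001 → c = 01110110, weight = 5.
  m = 101 → c = 10001011, weight = 4.
  m = 011 → c = 01101100, weight = 4.
  m = 111 → c = 10010001, weight = 3.
Tally weights:
  weight 0: 1 codewords.
  weight 3: 2 codewords.
  weight 4: 2 codewords.
  weight 5: 1 codewords.
  weight 6: 1 codewords.
  weight 7: 1 codewords.
Minimum distance d = smallest w > 0 with A_w > 0 = 3.
Sanity: Σ A_w = 8 = 2^3 = 8 ✓.


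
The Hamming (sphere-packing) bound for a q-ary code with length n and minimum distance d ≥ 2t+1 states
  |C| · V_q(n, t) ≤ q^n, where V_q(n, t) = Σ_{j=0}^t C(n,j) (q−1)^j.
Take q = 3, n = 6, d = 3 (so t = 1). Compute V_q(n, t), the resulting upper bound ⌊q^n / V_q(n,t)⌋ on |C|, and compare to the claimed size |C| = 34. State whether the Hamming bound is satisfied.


V_q(n, t) = 13, q^n = 729, Hamming bound = 56, |C| = 34 ≤ bound (satisfied).

Step 1: Compute V_q(n, t) = Σ_{j=0}^1 C(n, j) (q−1)^j.
  j = 0: C(6,0)·(2)^0 = 1·1 = 1.
  j = 1: C(6,1)·(2)^1 = 6·2 = 12.
  V_q(n, t) = 1 + 12 = 13.
Step 2: q^n = 3^6 = 729.
Step 3: Hamming bound ⌊q^n / V_q(n,t)⌋ = ⌊729/13⌋ = 56.
Step 4: Compare |C| = 34 to 56: satisfied.
The claimed |C| lies below the Hamming bound.


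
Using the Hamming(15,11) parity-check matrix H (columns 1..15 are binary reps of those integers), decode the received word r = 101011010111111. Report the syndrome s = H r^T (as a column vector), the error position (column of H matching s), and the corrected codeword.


s = (1, 0, 0, 0)^T, error position = 8, corrected codeword c = 101011000111111

Compute s = H r^T mod 2 one row at a time:
  s_1 = 1 + 0 + 1 + 1 + 1 + 1 + 1 + 1 = 7 ≡ 1 (mod 2).
  s_2 = 0 + 1 + 1 + 0 + 1 + 1 + 1 + 1 = 6 ≡ 0 (mod 2).
  s_3 = 0 + 1 + 1 + 0 + 1 + 1 + 1 + 1 = 6 ≡ 0 (mod 2).
  s_4 = 1 + 1 + 1 + 0 + 0 + 1 + 1 + 1 = 6 ≡ 0 (mod 2).
s = (1, 0, 0, 0)^T — this equals column 8 of H (binary 1000), so error is at position 8.
Correct: flip bit 8 of r = 101011010111111 to get c = 101011000111111.


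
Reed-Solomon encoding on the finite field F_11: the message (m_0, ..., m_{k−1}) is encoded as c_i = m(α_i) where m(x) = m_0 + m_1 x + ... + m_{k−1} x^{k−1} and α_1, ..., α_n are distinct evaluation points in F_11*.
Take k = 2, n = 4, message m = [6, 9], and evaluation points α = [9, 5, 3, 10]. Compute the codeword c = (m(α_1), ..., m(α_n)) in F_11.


c = [10, 7, 0, 8]

Message polynomial: m(x) = 6 + 9·x (mod 11).
For each evaluation point α_i, compute m(α_i) mod 11:
  α_1 = 9: Horner steps 9 → 10, so m(9) = 10.
  α_2 = 5: Horner steps 9 → 7, so m(5) = 7.
  α_3 = 3: Horner steps 9 → 0, so m(3) = 0.
  α_4 = 10: Horner steps 9 → 8, so m(10) = 8.
Codeword c = [10, 7, 0, 8] ∈ F_11^4.


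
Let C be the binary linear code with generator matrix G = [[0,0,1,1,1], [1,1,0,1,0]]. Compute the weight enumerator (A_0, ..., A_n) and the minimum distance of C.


Weight distribution: A_0 = 1, A_3 = 2, A_4 = 1. Minimum distance d = 3.

Enumerate all 2^2 = 4 messages m ∈ F_2^2.
For each, compute codeword c = mG in F_2^5, then tally its weight.
  m = 00 → c = 00000, weight = 0.
  m = 10 → c = 00111, weight = 3.
  m = 01 → c = 11010, weight = 3.
  m = 11 → c = 11101, weight = 4.
Tally weights:
  weight 0: 1 codewords.
  weight 3: 2 codewords.
  weight 4: 1 codewords.
Minimum distance d = smallest w > 0 with A_w > 0 = 3.
Sanity: Σ A_w = 4 = 2^2 = 4 ✓.


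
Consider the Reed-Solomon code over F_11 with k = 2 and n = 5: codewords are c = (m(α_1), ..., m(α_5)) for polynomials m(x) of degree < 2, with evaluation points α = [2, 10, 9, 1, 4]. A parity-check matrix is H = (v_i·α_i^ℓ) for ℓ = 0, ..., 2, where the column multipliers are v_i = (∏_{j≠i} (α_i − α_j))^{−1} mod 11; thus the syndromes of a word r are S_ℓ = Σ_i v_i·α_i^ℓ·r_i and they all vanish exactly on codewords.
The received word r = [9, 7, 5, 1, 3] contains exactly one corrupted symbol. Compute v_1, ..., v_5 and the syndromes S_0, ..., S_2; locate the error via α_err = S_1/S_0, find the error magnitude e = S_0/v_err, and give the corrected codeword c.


S = (1, 9, 4), error at position 3, error magnitude e = 6, c = [9, 7, 10, 1, 3].

Step 1: column multipliers v_i = (∏_{j≠i}(α_i − α_j))^{−1} mod 11.
  i = 1 (α = 2): (2−10)(2−9)(2−1)(2−4) = (−8)·(−7)·1·(−2) = −112 ≡ 9, so v_1 = 9^{−1} = 5 (mod 11).
  i = 2 (α = 10): (10−2)(10−9)(10−1)(10−4) = 8·1·9·6 = 432 ≡ 3, so v_2 = 3^{−1} = 4 (mod 11).
  i = 3 (α = 9): (9−2)(9−10)(9−1)(9−4) = 7·(−1)·8·5 = −280 ≡ 6, so v_3 = 6^{−1} = 2 (mod 11).
  i = 4 (α = 1): (1−2)(1−10)(1−9)(1−4) = (−1)·(−9)·(−8)·(−3) = 216 ≡ 7, so v_4 = 7^{−1} = 8 (mod 11).
  i = 5 (α = 4): (4−2)(4−10)(4−9)(4−1) = 2·(−6)·(−5)·3 = 180 ≡ 4, so v_5 = 4^{−1} = 3 (mod 11).
  v = [5, 4, 2, 8, 3].
Step 2: syndromes of r = [9, 7, 5, 1, 3] (all sums mod 11).
  S_0 = Σ v_i r_i = 5·9 + 4·7 + 2·5 + 8·1 + 3·3 = 100 ≡ 1.
  S_1 = Σ v_i α_i r_i = 5·2·9 + 4·10·7 + 2·9·5 + 8·1·1 + 3·4·3 = 504 ≡ 9.
  α_i^2 mod 11 = [4, 1, 4, 1, 5].
  S_2 = Σ v_i α_i^2 r_i = 5·4·9 + 4·1·7 + 2·4·5 + 8·1·1 + 3·5·3 = 301 ≡ 4.
  S = (1, 9, 4) ≠ 0, so r is not a codeword (an error is present).
Step 3: locate the error. For a single error e at position i, S_ℓ = v_i·e·α_i^ℓ, so α_err = S_1/S_0.
  S_0^{−1} = 1^{−1} = 1 (mod 11), so α_err = 9·1 = 9 ≡ 9 = α_3. Error position i = 3.
  Consistency check: S_2/S_1 = 4·5 = 20 ≡ 9 = α_err ✓ (single-error assumption holds).
Step 4: error magnitude e = S_0/v_3 = S_0·∏_{j≠3}(α_3 − α_j) = 1·6 = 6 ≡ 6 (mod 11).
Step 5: correct position 3: c_3 = r_3 − e = 5 − 6 ≡ 10 (mod 11). Hence c = [9, 7, 10, 1, 3].
  Check: interpolating c through the α_i gives m(x) = 4 + 8·x (degree < 2) with m(α_i) = c_i for every i, so c is indeed a codeword.


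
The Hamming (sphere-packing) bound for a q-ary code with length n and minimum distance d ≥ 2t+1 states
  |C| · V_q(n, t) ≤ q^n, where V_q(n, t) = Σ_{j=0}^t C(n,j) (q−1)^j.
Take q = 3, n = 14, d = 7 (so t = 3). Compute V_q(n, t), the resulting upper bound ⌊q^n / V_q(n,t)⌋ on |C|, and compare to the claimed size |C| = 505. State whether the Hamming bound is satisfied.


V_q(n, t) = 3305, q^n = 4782969, Hamming bound = 1447, |C| = 505 ≤ bound (satisfied).

Step 1: Compute V_q(n, t) = Σ_{j=0}^3 C(n, j) (q−1)^j.
  j = 0: C(14,0)·(2)^0 = 1·1 = 1.
  j = 1: C(14,1)·(2)^1 = 14·2 = 28.
  j = 2: C(14,2)·(2)^2 = 91·4 = 364.
  j = 3: C(14,3)·(2)^3 = 364·8 = 2912.
  V_q(n, t) = 1 + 28 + 364 + 2912 = 3305.
Step 2: q^n = 3^14 = 4782969.
Step 3: Hamming bound ⌊q^n / V_q(n,t)⌋ = ⌊4782969/3305⌋ = 1447.
Step 4: Compare |C| = 505 to 1447: satisfied.
The claimed |C| lies below the Hamming bound.


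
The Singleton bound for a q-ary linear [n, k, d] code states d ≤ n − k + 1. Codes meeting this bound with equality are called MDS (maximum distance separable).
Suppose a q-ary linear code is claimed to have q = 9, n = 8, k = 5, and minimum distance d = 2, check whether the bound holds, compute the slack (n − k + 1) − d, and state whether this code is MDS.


Singleton RHS = n − k + 1 = 4, slack = 2, bound satisfied, not MDS.

Singleton bound: d ≤ n − k + 1.
Here n = 8, k = 5, so n − k + 1 = 4.
Given d = 2, check d ≤ 4: YES.
Slack = (n − k + 1) − d = 2.
The code is NOT MDS (slack = 2 > 0).
Description: the claimed parameters are [8, 5, 2]_9; such a code would be non-MDS.


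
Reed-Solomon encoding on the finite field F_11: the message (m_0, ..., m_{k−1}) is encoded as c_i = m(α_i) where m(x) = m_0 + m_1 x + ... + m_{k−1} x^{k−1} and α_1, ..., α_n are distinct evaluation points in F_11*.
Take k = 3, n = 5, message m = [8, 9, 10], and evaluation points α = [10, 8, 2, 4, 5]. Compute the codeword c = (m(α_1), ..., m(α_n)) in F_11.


c = [9, 5, 0, 6, 6]

Message polynomial: m(x) = 8 + 9·x + 10·x^2 (mod 11).
For each evaluation point α_i, compute m(α_i) mod 11:
  α_1 = 10: Horner steps 10 → 10 → 9, so m(10) = 9.
  α_2 = 8: Horner steps 10 → 1 → 5, so m(8) = 5.
  α_3 = 2: Horner steps 10 → 7 → 0, so m(2) = 0.
  α_4 = 4: Horner steps 10 → 5 → 6, so m(4) = 6.
  α_5 = 5: Horner steps 10 → 4 → 6, so m(5) = 6.
Codeword c = [9, 5, 0, 6, 6] ∈ F_11^5.


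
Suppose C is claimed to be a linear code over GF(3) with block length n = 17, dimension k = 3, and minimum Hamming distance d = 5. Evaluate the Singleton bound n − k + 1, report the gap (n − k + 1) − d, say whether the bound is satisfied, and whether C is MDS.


Singleton RHS = n − k + 1 = 15, slack = 10, bound satisfied, not MDS.

Singleton bound: d ≤ n − k + 1.
Here n = 17, k = 3, so n − k + 1 = 15.
Given d = 5, check d ≤ 15: YES.
Slack = (n − k + 1) − d = 10.
The code is NOT MDS (slack = 10 > 0).
Description: the claimed parameters are [17, 3, 5]_3; such a code would be non-MDS.


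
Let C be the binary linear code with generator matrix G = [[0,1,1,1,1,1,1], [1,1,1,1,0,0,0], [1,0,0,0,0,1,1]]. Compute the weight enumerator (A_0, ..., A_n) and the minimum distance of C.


Weight distribution: A_0 = 1, A_1 = 1, A_3 = 1, A_4 = 2, A_5 = 2, A_6 = 1. Minimum distance d = 1.

Enumerate all 2^3 = 8 messages m ∈ F_2^3.
For each, compute codeword c = mG in F_2^7, then tally its weight.
  m = 000 → c = 0000000, weight = 0.
  m = 100 → c = 0111111, weight = 6.
  m = 010 → c = 1111000, weight = 4.
  m = 110 → c = 1000111, weight = 4.
  m = 001 → c = 1000011, weight = 3.
  m = 101 → c = 1111100, weight = 5.
  m = 011 → c = 0111011, weight = 5.
  m = 111 → c = 0000100, weight = 1.
Tally weights:
  weight 0: 1 codewords.
  weight 1: 1 codewords.
  weight 3: 1 codewords.
  weight 4: 2 codewords.
  weight 5: 2 codewords.
  weight 6: 1 codewords.
Minimum distance d = smallest w > 0 with A_w > 0 = 1.
Sanity: Σ A_w = 8 = 2^3 = 8 ✓.


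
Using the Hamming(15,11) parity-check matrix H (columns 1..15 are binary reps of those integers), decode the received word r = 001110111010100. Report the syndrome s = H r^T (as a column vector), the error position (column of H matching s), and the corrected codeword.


s = (0, 0, 1, 0)^T, error position = 2, corrected codeword c = 011110111010100

Compute s = H r^T mod 2 one row at a time:
  s_1 = 1 + 1 + 0 + 1 + 0 + 1 + 0 + 0 = 4 ≡ 0 (mod 2).
  s_2 = 1 + 1 + 0 + 1 + 0 + 1 + 0 + 0 = 4 ≡ 0 (mod 2).
  s_3 = 0 + 1 + 0 + 1 + 0 + 1 + 0 + 0 = 3 ≡ 1 (mod 2).
  s_4 = 0 + 1 + 1 + 1 + 1 + 1 + 1 + 0 = 6 ≡ 0 (mod 2).
s = (0, 0, 1, 0)^T — this equals column 2 of H (binary 0010), so error is at position 2.
Correct: flip bit 2 of r = 001110111010100 to get c = 011110111010100.


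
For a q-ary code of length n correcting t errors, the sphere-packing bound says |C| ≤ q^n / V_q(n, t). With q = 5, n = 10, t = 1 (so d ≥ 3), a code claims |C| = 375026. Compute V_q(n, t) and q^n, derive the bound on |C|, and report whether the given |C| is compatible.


V_q(n, t) = 41, q^n = 9765625, Hamming bound = 238185, |C| = 375026 > bound (violated).

Step 1: Compute V_q(n, t) = Σ_{j=0}^1 C(n, j) (q−1)^j.
  j = 0: C(10,0)·(4)^0 = 1·1 = 1.
  j = 1: C(10,1)·(4)^1 = 10·4 = 40.
  V_q(n, t) = 1 + 40 = 41.
Step 2: q^n = 5^10 = 9765625.
Step 3: Hamming bound ⌊q^n / V_q(n,t)⌋ = ⌊9765625/41⌋ = 238185.
Step 4: Compare |C| = 375026 to 238185: violated.
The claimed |C| lies above the Hamming bound, so no 5-ary code of length 10 with d ≥ 3 can have 375026 codewords.


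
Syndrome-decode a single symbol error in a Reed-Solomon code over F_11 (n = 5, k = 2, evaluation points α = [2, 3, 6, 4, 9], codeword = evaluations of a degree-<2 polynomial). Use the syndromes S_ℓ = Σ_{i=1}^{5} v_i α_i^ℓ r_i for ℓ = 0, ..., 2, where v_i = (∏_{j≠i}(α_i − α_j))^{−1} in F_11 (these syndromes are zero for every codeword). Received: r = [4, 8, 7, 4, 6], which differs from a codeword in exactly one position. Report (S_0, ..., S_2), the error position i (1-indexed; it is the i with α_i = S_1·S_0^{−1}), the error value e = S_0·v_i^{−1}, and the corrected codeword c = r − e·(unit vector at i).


S = (3, 6, 1), error at position 1, error magnitude e = 3, c = [1, 8, 7, 4, 6].

Step 1: column multipliers v_i = (∏_{j≠i}(α_i − α_j))^{−1} mod 11.
  i = 1 (α = 2): (2−3)(2−6)(2−4)(2−9) = (−1)·(−4)·(−2)·(−7) = 56 ≡ 1, so v_1 = 1^{−1} = 1 (mod 11).
  i = 2 (α = 3): (3−2)(3−6)(3−4)(3−9) = 1·(−3)·(−1)·(−6) = −18 ≡ 4, so v_2 = 4^{−1} = 3 (mod 11).
  i = 3 (α = 6): (6−2)(6−3)(6−4)(6−9) = 4·3·2·(−3) = −72 ≡ 5, so v_3 = 5^{−1} = 9 (mod 11).
  i = 4 (α = 4): (4−2)(4−3)(4−6)(4−9) = 2·1·(−2)·(−5) = 20 ≡ 9, so v_4 = 9^{−1} = 5 (mod 11).
  i = 5 (α = 9): (9−2)(9−3)(9−6)(9−4) = 7·6·3·5 = 630 ≡ 3, so v_5 = 3^{−1} = 4 (mod 11).
  v = [1, 3, 9, 5, 4].
Step 2: syndromes of r = [4, 8, 7, 4, 6] (all sums mod 11).
  S_0 = Σ v_i r_i = 1·4 + 3·8 + 9·7 + 5·4 + 4·6 = 135 ≡ 3.
  S_1 = Σ v_i α_i r_i = 1·2·4 + 3·3·8 + 9·6·7 + 5·4·4 + 4·9·6 = 754 ≡ 6.
  α_i^2 mod 11 = [4, 9, 3, 5, 4].
  S_2 = Σ v_i α_i^2 r_i = 1·4·4 + 3·9·8 + 9·3·7 + 5·5·4 + 4·4·6 = 617 ≡ 1.
  S = (3, 6, 1) ≠ 0, so r is not a codeword (an error is present).
Step 3: locate the error. For a single error e at position i, S_ℓ = v_i·e·α_i^ℓ, so α_err = S_1/S_0.
  S_0^{−1} = 3^{−1} = 4 (mod 11), so α_err = 6·4 = 24 ≡ 2 = α_1. Error position i = 1.
  Consistency check: S_2/S_1 = 1·2 = 2 ≡ 2 = α_err ✓ (single-error assumption holds).
Step 4: error magnitude e = S_0/v_1 = S_0·∏_{j≠1}(α_1 − α_j) = 3·1 = 3 ≡ 3 (mod 11).
Step 5: correct position 1: c_1 = r_1 − e = 4 − 3 ≡ 1 (mod 11). Hence c = [1, 8, 7, 4, 6].
  Check: interpolating c through the α_i gives m(x) = 9 + 7·x (degree < 2) with m(α_i) = c_i for every i, so c is indeed a codeword.


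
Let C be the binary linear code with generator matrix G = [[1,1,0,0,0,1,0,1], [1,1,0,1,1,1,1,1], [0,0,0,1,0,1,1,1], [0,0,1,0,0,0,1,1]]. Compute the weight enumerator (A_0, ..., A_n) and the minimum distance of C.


Weight distribution: A_0 = 1, A_3 = 5, A_4 = 5, A_5 = 2, A_6 = 2, A_7 = 1. Minimum distance d = 3.

Enumerate all 2^4 = 16 messages m ∈ F_2^4.
For each, compute codeword c = mG in F_2^8, then tally its weight.
  m = 0000 → c = 00000000, weight = 0.
  m = 1000 → c = 11000101, weight = 4.
  m = 0100 → c = 11011111, weight = 7.
  m = 1100 → c = 00011010, weight = 3.
  m = 0010 → c = 00010111, weight = 4.
  m = 1010 → c = 11010010, weight = 4.
  m = 0110 → c = 11001000, weight = 3.
  m = 1110 → c = 00001101, weight = 3.
  m = 0001 → c = 00100011, weight = 3.
  m = 1001 → c = 11100110, weight = 5.
  m = 0101 → c = 11111100, weight = 6.
  m = 1101 → c = 00111001, weight = 4.
  m = 0011 → c = 00110100, weight = 3.
  m = 1011 → c = 11110001, weight = 5.
  m = 0111 → c = 11101011, weight = 6.
  m = 1111 → c = 00101110, weight = 4.
Tally weights:
  weight 0: 1 codewords.
  weight 3: 5 codewords.
  weight 4: 5 codewords.
  weight 5: 2 codewords.
  weight 6: 2 codewords.
  weight 7: 1 codewords.
Minimum distance d = smallest w > 0 with A_w > 0 = 3.
Sanity: Σ A_w = 16 = 2^4 = 16 ✓.


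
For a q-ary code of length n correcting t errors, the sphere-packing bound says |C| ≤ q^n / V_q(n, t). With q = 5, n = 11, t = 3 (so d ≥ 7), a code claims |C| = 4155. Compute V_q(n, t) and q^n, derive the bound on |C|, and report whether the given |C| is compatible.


V_q(n, t) = 11485, q^n = 48828125, Hamming bound = 4251, |C| = 4155 ≤ bound (satisfied).

Step 1: Compute V_q(n, t) = Σ_{j=0}^3 C(n, j) (q−1)^j.
  j = 0: C(11,0)·(4)^0 = 1·1 = 1.
  j = 1: C(11,1)·(4)^1 = 11·4 = 44.
  j = 2: C(11,2)·(4)^2 = 55·16 = 880.
  j = 3: C(11,3)·(4)^3 = 165·64 = 10560.
  V_q(n, t) = 1 + 44 + 880 + 10560 = 11485.
Step 2: q^n = 5^11 = 48828125.
Step 3: Hamming bound ⌊q^n / V_q(n,t)⌋ = ⌊48828125/11485⌋ = 4251.
Step 4: Compare |C| = 4155 to 4251: satisfied.
The claimed |C| lies below the Hamming bound.


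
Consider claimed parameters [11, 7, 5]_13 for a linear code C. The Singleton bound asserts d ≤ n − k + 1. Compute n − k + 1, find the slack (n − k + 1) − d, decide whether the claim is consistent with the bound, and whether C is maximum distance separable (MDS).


Singleton RHS = n − k + 1 = 5, slack = 0, bound satisfied, MDS.

Singleton bound: d ≤ n − k + 1.
Here n = 11, k = 7, so n − k + 1 = 5.
Given d = 5, check d ≤ 5: YES.
Slack = (n − k + 1) − d = 0.
The code is MDS (slack = 0).
Description: the claimed parameters are [11, 7, 5]_13; such a code would be MDS (meets Singleton bound).


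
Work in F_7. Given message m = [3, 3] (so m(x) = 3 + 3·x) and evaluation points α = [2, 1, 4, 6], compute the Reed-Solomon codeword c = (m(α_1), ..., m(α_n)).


c = [2, 6, 1, 0]

Message polynomial: m(x) = 3 + 3·x (mod 7).
For each evaluation point α_i, compute m(α_i) mod 7:
  α_1 = 2: Horner steps 3 → 2, so m(2) = 2.
  α_2 = 1: Horner steps 3 → 6, so m(1) = 6.
  α_3 = 4: Horner steps 3 → 1, so m(4) = 1.
  α_4 = 6: Horner steps 3 → 0, so m(6) = 0.
Codeword c = [2, 6, 1, 0] ∈ F_7^4.


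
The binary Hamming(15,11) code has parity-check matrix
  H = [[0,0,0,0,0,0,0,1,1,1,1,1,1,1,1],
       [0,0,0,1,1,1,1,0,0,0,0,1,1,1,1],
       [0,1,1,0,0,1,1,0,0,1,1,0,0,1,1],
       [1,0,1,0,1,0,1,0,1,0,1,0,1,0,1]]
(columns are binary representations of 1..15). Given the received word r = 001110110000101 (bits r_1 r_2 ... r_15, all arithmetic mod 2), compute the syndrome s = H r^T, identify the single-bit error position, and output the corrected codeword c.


s = (1, 1, 1, 1)^T, error position = 15, corrected codeword c = 001110110000100

Compute s = H r^T mod 2 one row at a time:
  s_1 = 1 + 0 + 0 + 0 + 0 + 1 + 0 + 1 = 3 ≡ 1 (mod 2).
  s_2 = 1 + 1 + 0 + 1 + 0 + 1 + 0 + 1 = 5 ≡ 1 (mod 2).
  s_3 = 0 + 1 + 0 + 1 + 0 + 0 + 0 + 1 = 3 ≡ 1 (mod 2).
  s_4 = 0 + 1 + 1 + 1 + 0 + 0 + 1 + 1 = 5 ≡ 1 (mod 2).
s = (1, 1, 1, 1)^T — this equals column 15 of H (binary 1111), so error is at position 15.
Correct: flip bit 15 of r = 001110110000101 to get c = 001110110000100.


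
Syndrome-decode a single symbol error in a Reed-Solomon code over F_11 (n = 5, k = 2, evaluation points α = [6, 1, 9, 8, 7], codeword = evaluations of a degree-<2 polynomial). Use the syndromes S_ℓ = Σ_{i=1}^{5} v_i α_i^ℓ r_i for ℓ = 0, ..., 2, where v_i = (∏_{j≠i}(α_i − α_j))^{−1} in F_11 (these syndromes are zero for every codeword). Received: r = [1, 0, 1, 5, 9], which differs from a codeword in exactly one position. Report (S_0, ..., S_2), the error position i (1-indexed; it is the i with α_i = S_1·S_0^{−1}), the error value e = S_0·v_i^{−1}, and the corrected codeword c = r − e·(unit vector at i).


S = (7, 9, 10), error at position 1, error magnitude e = 10, c = [2, 0, 1, 5, 9].

Step 1: column multipliers v_i = (∏_{j≠i}(α_i − α_j))^{−1} mod 11.
  i = 1 (α = 6): (6−1)(6−9)(6−8)(6−7) = 5·(−3)·(−2)·(−1) = −30 ≡ 3, so v_1 = 3^{−1} = 4 (mod 11).
  i = 2 (α = 1): (1−6)(1−9)(1−8)(1−7) = (−5)·(−8)·(−7)·(−6) = 1680 ≡ 8, so v_2 = 8^{−1} = 7 (mod 11).
  i = 3 (α = 9): (9−6)(9−1)(9−8)(9−7) = 3·8·1·2 = 48 ≡ 4, so v_3 = 4^{−1} = 3 (mod 11).
  i = 4 (α = 8): (8−6)(8−1)(8−9)(8−7) = 2·7·(−1)·1 = −14 ≡ 8, so v_4 = 8^{−1} = 7 (mod 11).
  i = 5 (α = 7): (7−6)(7−1)(7−9)(7−8) = 1·6·(−2)·(−1) = 12 ≡ 1, so v_5 = 1^{−1} = 1 (mod 11).
  v = [4, 7, 3, 7, 1].
Step 2: syndromes of r = [1, 0, 1, 5, 9] (all sums mod 11).
  S_0 = Σ v_i r_i = 4·1 + 7·0 + 3·1 + 7·5 + 1·9 = 51 ≡ 7.
  S_1 = Σ v_i α_i r_i = 4·6·1 + 7·1·0 + 3·9·1 + 7·8·5 + 1·7·9 = 394 ≡ 9.
  α_i^2 mod 11 = [3, 1, 4, 9, 5].
  S_2 = Σ v_i α_i^2 r_i = 4·3·1 + 7·1·0 + 3·4·1 + 7·9·5 + 1·5·9 = 384 ≡ 10.
  S = (7, 9, 10) ≠ 0, so r is not a codeword (an error is present).
Step 3: locate the error. For a single error e at position i, S_ℓ = v_i·e·α_i^ℓ, so α_err = S_1/S_0.
  S_0^{−1} = 7^{−1} = 8 (mod 11), so α_err = 9·8 = 72 ≡ 6 = α_1. Error position i = 1.
  Consistency check: S_2/S_1 = 10·5 = 50 ≡ 6 = α_err ✓ (single-error assumption holds).
Step 4: error magnitude e = S_0/v_1 = S_0·∏_{j≠1}(α_1 − α_j) = 7·3 = 21 ≡ 10 (mod 11).
Step 5: correct position 1: c_1 = r_1 − e = 1 − 10 ≡ 2 (mod 11). Hence c = [2, 0, 1, 5, 9].
  Check: interpolating c through the α_i gives m(x) = 4 + 7·x (degree < 2) with m(α_i) = c_i for every i, so c is indeed a codeword.


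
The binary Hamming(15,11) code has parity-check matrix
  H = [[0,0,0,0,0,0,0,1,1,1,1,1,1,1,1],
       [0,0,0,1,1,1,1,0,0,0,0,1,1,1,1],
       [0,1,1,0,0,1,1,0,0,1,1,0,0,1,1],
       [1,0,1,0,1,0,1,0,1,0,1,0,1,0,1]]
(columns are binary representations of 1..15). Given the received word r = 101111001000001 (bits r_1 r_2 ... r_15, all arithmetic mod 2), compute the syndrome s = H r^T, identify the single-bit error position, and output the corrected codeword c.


s = (0, 0, 1, 1)^T, error position = 3, corrected codeword c = 100111001000001

Compute s = H r^T mod 2 one row at a time:
  s_1 = 0 + 1 + 0 + 0 + 0 + 0 + 0 + 1 = 2 ≡ 0 (mod 2).
  s_2 = 1 + 1 + 1 + 0 + 0 + 0 + 0 + 1 = 4 ≡ 0 (mod 2).
  s_3 = 0 + 1 + 1 + 0 + 0 + 0 + 0 + 1 = 3 ≡ 1 (mod 2).
  s_4 = 1 + 1 + 1 + 0 + 1 + 0 + 0 + 1 = 5 ≡ 1 (mod 2).
s = (0, 0, 1, 1)^T — this equals column 3 of H (binary 0011), so error is at position 3.
Correct: flip bit 3 of r = 101111001000001 to get c = 100111001000001.


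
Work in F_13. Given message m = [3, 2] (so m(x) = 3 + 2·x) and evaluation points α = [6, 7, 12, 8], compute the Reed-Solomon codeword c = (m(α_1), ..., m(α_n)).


c = [2, 4, 1, 6]

Message polynomial: m(x) = 3 + 2·x (mod 13).
For each evaluation point α_i, compute m(α_i) mod 13:
  α_1 = 6: Horner steps 2 → 2, so m(6) = 2.
  α_2 = 7: Horner steps 2 → 4, so m(7) = 4.
  α_3 = 12: Horner steps 2 → 1, so m(12) = 1.
  α_4 = 8: Horner steps 2 → 6, so m(8) = 6.
Codeword c = [2, 4, 1, 6] ∈ F_13^4.


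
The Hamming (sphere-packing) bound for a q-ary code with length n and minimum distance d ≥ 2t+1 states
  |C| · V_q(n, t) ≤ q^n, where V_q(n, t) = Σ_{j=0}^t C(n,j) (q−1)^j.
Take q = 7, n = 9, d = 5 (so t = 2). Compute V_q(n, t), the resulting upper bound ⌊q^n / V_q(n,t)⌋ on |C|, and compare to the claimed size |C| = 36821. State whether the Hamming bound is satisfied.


V_q(n, t) = 1351, q^n = 40353607, Hamming bound = 29869, |C| = 36821 > bound (violated).

Step 1: Compute V_q(n, t) = Σ_{j=0}^2 C(n, j) (q−1)^j.
  j = 0: C(9,0)·(6)^0 = 1·1 = 1.
  j = 1: C(9,1)·(6)^1 = 9·6 = 54.
  j = 2: C(9,2)·(6)^2 = 36·36 = 1296.
  V_q(n, t) = 1 + 54 + 1296 = 1351.
Step 2: q^n = 7^9 = 40353607.
Step 3: Hamming bound ⌊q^n / V_q(n,t)⌋ = ⌊40353607/1351⌋ = 29869.
Step 4: Compare |C| = 36821 to 29869: violated.
The claimed |C| lies above the Hamming bound, so no 7-ary code of length 9 with d ≥ 5 can have 36821 codewords.


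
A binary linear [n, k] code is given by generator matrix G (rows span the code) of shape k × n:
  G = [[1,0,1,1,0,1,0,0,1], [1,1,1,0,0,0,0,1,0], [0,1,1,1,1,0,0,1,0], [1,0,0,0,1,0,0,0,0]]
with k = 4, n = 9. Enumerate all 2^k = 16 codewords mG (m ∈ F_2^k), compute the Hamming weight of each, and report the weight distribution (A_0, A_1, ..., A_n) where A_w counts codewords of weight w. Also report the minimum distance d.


Weight distribution: A_0 = 1, A_1 = 1, A_2 = 1, A_3 = 1, A_4 = 5, A_5 = 5, A_6 = 1, A_7 = 1. Minimum distance d = 1.

Enumerate all 2^4 = 16 messages m ∈ F_2^4.
For each, compute codeword c = mG in F_2^9, then tally its weight.
  m = 0000 → c = 000000000, weight = 0.
  m = 1000 → c = 101101001, weight = 5.
  m = 0100 → c = 111000010, weight = 4.
  m = 1100 → c = 010101011, weight = 5.
  m = 0010 → c = 011110010, weight = 5.
  m = 1010 → c = 110011011, weight = 6.
  m = 0110 → c = 100110000, weight = 3.
  m = 1110 → c = 001011001, weight = 4.
  m = 0001 → c = 100010000, weight = 2.
  m = 1001 → c = 001111001, weight = 5.
  m = 0101 → c = 011010010, weight = 4.
  m = 1101 → c = 110111011, weight = 7.
  m = 0011 → c = 111100010, weight = 5.
  m = 1011 → c = 010001011, weight = 4.
  m = 0111 → c = 000100000, weight = 1.
  m = 1111 → c = 101001001, weight = 4.
Tally weights:
  weight 0: 1 codewords.
  weight 1: 1 codewords.
  weight 2: 1 codewords.
  weight 3: 1 codewords.
  weight 4: 5 codewords.
  weight 5: 5 codewords.
  weight 6: 1 codewords.
  weight 7: 1 codewords.
Minimum distance d = smallest w > 0 with A_w > 0 = 1.
Sanity: Σ A_w = 16 = 2^4 = 16 ✓.


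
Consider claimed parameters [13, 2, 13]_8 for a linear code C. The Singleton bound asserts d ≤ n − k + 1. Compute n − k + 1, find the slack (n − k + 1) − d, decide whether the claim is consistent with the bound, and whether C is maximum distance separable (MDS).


Singleton RHS = n − k + 1 = 12, slack = -1, bound violated (no such code; not MDS).

Singleton bound: d ≤ n − k + 1.
Here n = 13, k = 2, so n − k + 1 = 12.
Given d = 13, check d ≤ 12: NO.
Slack = (n − k + 1) − d = -1.
The slack is negative: d = 13 exceeds n − k + 1 = 12 by 1, so the Singleton bound is violated and no linear [13, 2, 13]_8 code can exist. In particular it is not MDS (MDS requires d = n − k + 1 exactly).
Description: the claimed parameters are [13, 2, 13]_8; such a code would be impossible (violates the Singleton bound).


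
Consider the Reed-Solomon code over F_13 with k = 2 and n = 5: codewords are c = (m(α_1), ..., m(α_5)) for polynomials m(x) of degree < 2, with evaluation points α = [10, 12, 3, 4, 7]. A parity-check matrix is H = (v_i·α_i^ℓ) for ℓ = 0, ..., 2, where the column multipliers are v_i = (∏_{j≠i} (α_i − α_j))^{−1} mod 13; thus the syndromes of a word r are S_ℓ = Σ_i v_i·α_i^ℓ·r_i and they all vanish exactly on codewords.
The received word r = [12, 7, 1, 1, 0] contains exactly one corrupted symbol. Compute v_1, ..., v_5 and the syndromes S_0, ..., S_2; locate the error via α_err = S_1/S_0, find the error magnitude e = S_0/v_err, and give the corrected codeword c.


S = (6, 5, 2), error at position 3, error magnitude e = 4, c = [12, 7, 10, 1, 0].

Step 1: column multipliers v_i = (∏_{j≠i}(α_i − α_j))^{−1} mod 13.
  i = 1 (α = 10): (10−12)(10−3)(10−4)(10−7) = (−2)·7·6·3 = −252 ≡ 8, so v_1 = 8^{−1} = 5 (mod 13).
  i = 2 (α = 12): (12−10)(12−3)(12−4)(12−7) = 2·9·8·5 = 720 ≡ 5, so v_2 = 5^{−1} = 8 (mod 13).
  i = 3 (α = 3): (3−10)(3−12)(3−4)(3−7) = (−7)·(−9)·(−1)·(−4) = 252 ≡ 5, so v_3 = 5^{−1} = 8 (mod 13).
  i = 4 (α = 4): (4−10)(4−12)(4−3)(4−7) = (−6)·(−8)·1·(−3) = −144 ≡ 12, so v_4 = 12^{−1} = 12 (mod 13).
  i = 5 (α = 7): (7−10)(7−12)(7−3)(7−4) = (−3)·(−5)·4·3 = 180 ≡ 11, so v_5 = 11^{−1} = 6 (mod 13).
  v = [5, 8, 8, 12, 6].
Step 2: syndromes of r = [12, 7, 1, 1, 0] (all sums mod 13).
  S_0 = Σ v_i r_i = 5·12 + 8·7 + 8·1 + 12·1 + 6·0 = 136 ≡ 6.
  S_1 = Σ v_i α_i r_i = 5·10·12 + 8·12·7 + 8·3·1 + 12·4·1 + 6·7·0 = 1344 ≡ 5.
  α_i^2 mod 13 = [9, 1, 9, 3, 10].
  S_2 = Σ v_i α_i^2 r_i = 5·9·12 + 8·1·7 + 8·9·1 + 12·3·1 + 6·10·0 = 704 ≡ 2.
  S = (6, 5, 2) ≠ 0, so r is not a codeword (an error is present).
Step 3: locate the error. For a single error e at position i, S_ℓ = v_i·e·α_i^ℓ, so α_err = S_1/S_0.
  S_0^{−1} = 6^{−1} = 11 (mod 13), so α_err = 5·11 = 55 ≡ 3 = α_3. Error position i = 3.
  Consistency check: S_2/S_1 = 2·8 = 16 ≡ 3 = α_err ✓ (single-error assumption holds).
Step 4: error magnitude e = S_0/v_3 = S_0·∏_{j≠3}(α_3 − α_j) = 6·5 = 30 ≡ 4 (mod 13).
Step 5: correct position 3: c_3 = r_3 − e = 1 − 4 ≡ 10 (mod 13). Hence c = [12, 7, 10, 1, 0].
  Check: interpolating c through the α_i gives m(x) = 11 + 4·x (degree < 2) with m(α_i) = c_i for every i, so c is indeed a codeword.


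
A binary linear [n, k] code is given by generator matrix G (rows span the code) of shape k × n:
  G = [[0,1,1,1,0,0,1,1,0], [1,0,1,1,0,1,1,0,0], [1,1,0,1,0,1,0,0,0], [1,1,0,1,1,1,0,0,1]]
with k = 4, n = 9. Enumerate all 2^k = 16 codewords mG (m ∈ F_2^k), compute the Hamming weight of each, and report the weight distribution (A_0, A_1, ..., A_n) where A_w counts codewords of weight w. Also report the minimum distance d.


Weight distribution: A_0 = 1, A_2 = 2, A_3 = 1, A_4 = 3, A_5 = 4, A_6 = 2, A_7 = 3. Minimum distance d = 2.

Enumerate all 2^4 = 16 messages m ∈ F_2^4.
For each, compute codeword c = mG in F_2^9, then tally its weight.
  m = 0000 → c = 000000000, weight = 0.
  m = 1000 → c = 011100110, weight = 5.
  m = 0100 → c = 101101100, weight = 5.
  m = 1100 → c = 110001010, weight = 4.
  m = 0010 → c = 110101000, weight = 4.
  m = 1010 → c = 101001110, weight = 5.
  m = 0110 → c = 011000100, weight = 3.
  m = 1110 → c = 000100010, weight = 2.
  m = 0001 → c = 110111001, weight = 6.
  m = 1001 → c = 101011111, weight = 7.
  m = 0101 → c = 011010101, weight = 5.
  m = 1101 → c = 000110011, weight = 4.
  m = 0011 → c = 000010001, weight = 2.
  m = 1011 → c = 011110111, weight = 7.
  m = 0111 → c = 101111101, weight = 7.
  m = 1111 → c = 110011011, weight = 6.
Tally weights:
  weight 0: 1 codewords.
  weight 2: 2 codewords.
  weight 3: 1 codewords.
  weight 4: 3 codewords.
  weight 5: 4 codewords.
  weight 6: 2 codewords.
  weight 7: 3 codewords.
Minimum distance d = smallest w > 0 with A_w > 0 = 2.
Sanity: Σ A_w = 16 = 2^4 = 16 ✓.


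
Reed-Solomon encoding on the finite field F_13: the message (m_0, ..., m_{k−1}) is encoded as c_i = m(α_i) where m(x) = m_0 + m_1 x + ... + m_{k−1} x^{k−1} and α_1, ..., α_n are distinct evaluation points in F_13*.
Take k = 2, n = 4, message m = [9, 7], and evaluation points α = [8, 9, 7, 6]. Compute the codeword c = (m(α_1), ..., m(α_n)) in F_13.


c = [0, 7, 6, 12]

Message polynomial: m(x) = 9 + 7·x (mod 13).
For each evaluation point α_i, compute m(α_i) mod 13:
  α_1 = 8: Horner steps 7 → 0, so m(8) = 0.
  α_2 = 9: Horner steps 7 → 7, so m(9) = 7.
  α_3 = 7: Horner steps 7 → 6, so m(7) = 6.
  α_4 = 6: Horner steps 7 → 12, so m(6) = 12.
Codeword c = [0, 7, 6, 12] ∈ F_13^4.


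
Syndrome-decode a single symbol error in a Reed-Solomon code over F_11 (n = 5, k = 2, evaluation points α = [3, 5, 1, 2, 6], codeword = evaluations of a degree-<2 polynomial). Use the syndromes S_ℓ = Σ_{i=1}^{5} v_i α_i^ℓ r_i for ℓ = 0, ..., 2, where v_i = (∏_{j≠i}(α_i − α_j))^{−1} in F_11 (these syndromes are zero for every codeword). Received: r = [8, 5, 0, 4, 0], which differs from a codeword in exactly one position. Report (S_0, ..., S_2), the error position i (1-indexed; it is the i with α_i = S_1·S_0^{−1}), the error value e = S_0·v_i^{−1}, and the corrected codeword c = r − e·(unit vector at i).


S = (7, 9, 10), error at position 5, error magnitude e = 2, c = [8, 5, 0, 4, 9].

Step 1: column multipliers v_i = (∏_{j≠i}(α_i − α_j))^{−1} mod 11.
  i = 1 (α = 3): (3−5)(3−1)(3−2)(3−6) = (−2)·2·1·(−3) = 12 ≡ 1, so v_1 = 1^{−1} = 1 (mod 11).
  i = 2 (α = 5): (5−3)(5−1)(5−2)(5−6) = 2·4·3·(−1) = −24 ≡ 9, so v_2 = 9^{−1} = 5 (mod 11).
  i = 3 (α = 1): (1−3)(1−5)(1−2)(1−6) = (−2)·(−4)·(−1)·(−5) = 40 ≡ 7, so v_3 = 7^{−1} = 8 (mod 11).
  i = 4 (α = 2): (2−3)(2−5)(2−1)(2−6) = (−1)·(−3)·1·(−4) = −12 ≡ 10, so v_4 = 10^{−1} = 10 (mod 11).
  i = 5 (α = 6): (6−3)(6−5)(6−1)(6−2) = 3·1·5·4 = 60 ≡ 5, so v_5 = 5^{−1} = 9 (mod 11).
  v = [1, 5, 8, 10, 9].
Step 2: syndromes of r = [8, 5, 0, 4, 0] (all sums mod 11).
  S_0 = Σ v_i r_i = 1·8 + 5·5 + 8·0 + 10·4 + 9·0 = 73 ≡ 7.
  S_1 = Σ v_i α_i r_i = 1·3·8 + 5·5·5 + 8·1·0 + 10·2·4 + 9·6·0 = 229 ≡ 9.
  α_i^2 mod 11 = [9, 3, 1, 4, 3].
  S_2 = Σ v_i α_i^2 r_i = 1·9·8 + 5·3·5 + 8·1·0 + 10·4·4 + 9·3·0 = 307 ≡ 10.
  S = (7, 9, 10) ≠ 0, so r is not a codeword (an error is present).
Step 3: locate the error. For a single error e at position i, S_ℓ = v_i·e·α_i^ℓ, so α_err = S_1/S_0.
  S_0^{−1} = 7^{−1} = 8 (mod 11), so α_err = 9·8 = 72 ≡ 6 = α_5. Error position i = 5.
  Consistency check: S_2/S_1 = 10·5 = 50 ≡ 6 = α_err ✓ (single-error assumption holds).
Step 4: error magnitude e = S_0/v_5 = S_0·∏_{j≠5}(α_5 − α_j) = 7·5 = 35 ≡ 2 (mod 11).
Step 5: correct position 5: c_5 = r_5 − e = 0 − 2 ≡ 9 (mod 11). Hence c = [8, 5, 0, 4, 9].
  Check: interpolating c through the α_i gives m(x) = 7 + 4·x (degree < 2) with m(α_i) = c_i for every i, so c is indeed a codeword.
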